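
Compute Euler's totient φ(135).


Factor n: 135 = 3^3 × 5
φ(n) = n · ∏(1 - 1/p) over distinct primes p | n
φ(135) = 135 · (1 - 1/3) · (1 - 1/5) = 72

φ(135) = 72


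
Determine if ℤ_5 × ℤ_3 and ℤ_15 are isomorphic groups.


Comparing ℤ_5 × ℤ_3 and ℤ_15:
gcd(5,3) = 1, so ℤ_5 × ℤ_3 ≅ ℤ_15 (CRT)

Yes, ℤ_5 × ℤ_3 ≅ ℤ_15


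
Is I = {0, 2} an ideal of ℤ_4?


Check ideal conditions for I = {0, 2} in ℤ_4:
(1) I is an additive subgroup? Yes
(2) For r ∈ ℤ_4 and a ∈ I: r·a ∈ I? Yes

Yes, I is an ideal of ℤ_4


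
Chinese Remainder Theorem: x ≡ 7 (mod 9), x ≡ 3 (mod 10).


m₁ = 9, m₂ = 10, gcd = 1, so CRT applies. M = m₁·m₂ = 90
Let M₁ = M/m₁ = 10, M₂ = M/m₂ = 9
Find y₁ ≡ M₁⁻¹ (mod m₁): 10⁻¹ ≡ 1 (mod 9)
Find y₂ ≡ M₂⁻¹ (mod m₂): 9⁻¹ ≡ 9 (mod 10)
x = a₁·M₁·y₁ + a₂·M₂·y₂ = 7·10·1 + 3·9·9 = 313
Reduce mod 90: x ≡ 43
Check: 43 mod 9 = 7 ✓, 43 mod 10 = 3 ✓

x ≡ 43 (mod 90)


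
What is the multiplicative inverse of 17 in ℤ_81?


Use the extended Euclidean algorithm to write 1 = 17·s + 81·t; then s mod 81 is the inverse.
Euclidean algorithm:
  17 = 0·81 + 17
  81 = 4·17 + 13
  17 = 1·13 + 4
  13 = 3·4 + 1
  4 = 4·1 + 0
gcd(17,81) = 1
Back-substitution gives: 17·(-19) + 81·(4) = 1
So 17⁻¹ ≡ -19 ≡ 62 (mod 81)
Check: 17 × 62 = 1054 ≡ 1 (mod 81) ✓

17⁻¹ ≡ 62 (mod 81)


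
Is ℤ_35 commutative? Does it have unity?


ℤ_35 is a commutative ring with unity 1; 35 = 5×7 is composite, so 5·7 ≡ 0 gives zero divisors (not an integral domain)
Commutative: Yes
Integral domain: No
Has unity: Yes

ℤ_35: Commutative=Yes, Unity=Yes


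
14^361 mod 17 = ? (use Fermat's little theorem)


Fermat's little theorem: if p is prime and gcd(a,p)=1, then a^(p-1) ≡ 1 (mod p)
p = 17 is prime, gcd(14,17) = 1
Reduce exponent: 361 mod 16 = 9
So 14^361 ≡ 14^9 (mod 17)
14^9 mod 17 = 3

14^361 ≡ 3 (mod 17)


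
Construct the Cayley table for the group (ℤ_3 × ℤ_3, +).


Elements: {(0,0), (0,1), (0,2), (1,0), (1,1), (1,2), (2,0), (2,1), (2,2)}
Operation: componentwise addition mod (3, 3)
Entry (a, b) = ((a₁+b₁) mod 3, (a₂+b₂) mod 3)

Cayley table:
      | (0,0) | (0,1) | (0,2) | (1,0) | (1,1) | (1,2) | (2,0) | (2,1) | (2,2)
(0,0) | (0,0) | (0,1) | (0,2) | (1,0) | (1,1) | (1,2) | (2,0) | (2,1) | (2,2)
(0,1) | (0,1) | (0,2) | (0,0) | (1,1) | (1,2) | (1,0) | (2,1) | (2,2) | (2,0)
(0,2) | (0,2) | (0,0) | (0,1) | (1,2) | (1,0) | (1,1) | (2,2) | (2,0) | (2,1)
(1,0) | (1,0) | (1,1) | (1,2) | (2,0) | (2,1) | (2,2) | (0,0) | (0,1) | (0,2)
(1,1) | (1,1) | (1,2) | (1,0) | (2,1) | (2,2) | (2,0) | (0,1) | (0,2) | (0,0)
(1,2) | (1,2) | (1,0) | (1,1) | (2,2) | (2,0) | (2,1) | (0,2) | (0,0) | (0,1)
(2,0) | (2,0) | (2,1) | (2,2) | (0,0) | (0,1) | (0,2) | (1,0) | (1,1) | (1,2)
(2,1) | (2,1) | (2,2) | (2,0) | (0,1) | (0,2) | (0,0) | (1,1) | (1,2) | (1,0)
(2,2) | (2,2) | (2,0) | (2,1) | (0,2) | (0,0) | (0,1) | (1,2) | (1,0) | (1,1)


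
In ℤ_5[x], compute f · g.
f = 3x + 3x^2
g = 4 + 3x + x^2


Expand and collect like terms; reduce coefficients mod 5:
x^0: 0·4 = 0 ≡ 0 (mod 5)
x^1: 0·3 + 3·4 = 12 ≡ 2 (mod 5)
x^2: 0·1 + 3·3 + 3·4 = 21 ≡ 1 (mod 5)
x^3: 3·1 + 3·3 = 12 ≡ 2 (mod 5)
x^4: 3·1 = 3 ≡ 3 (mod 5)
Result: 2x + x^2 + 2x^3 + 3x^4

f · g = 2x + x^2 + 2x^3 + 3x^4


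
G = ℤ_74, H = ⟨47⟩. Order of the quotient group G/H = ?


|⟨47⟩| = n / gcd(47, 74) = 74 / 1 = 74
H is normal (ℤ_74 is abelian).
|G/H| = |G| / |H| = 74 / 74 = 1

|G/H| = 1


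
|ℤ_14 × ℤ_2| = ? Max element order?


|ℤ_14 × ℤ_2| = 14 × 2 = 28
Max element order = lcm(14,2) = 14
Cyclic? No (gcd=2)

|ℤ_14×ℤ_2| = 28, max element order = 14


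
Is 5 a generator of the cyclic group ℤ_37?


g generates ℤ_n iff gcd(g, n) = 1
gcd(5, 37) = 1
Since gcd = 1, 5 is a generator.

Yes, 5 generates ℤ_37


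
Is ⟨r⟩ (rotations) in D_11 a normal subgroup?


H = ⟨r⟩ (rotations) in D_11
The rotation subgroup ⟨r⟩ has index 2 in D_11, so it is normal

Yes, normal subgroup


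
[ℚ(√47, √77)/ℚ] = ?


[ℚ(√47,√77):ℚ] = [ℚ(√47,√77):ℚ(√47)]·[ℚ(√47):ℚ] = 2·2 = 4

[ℚ(√47, √77)/ℚ] = 4


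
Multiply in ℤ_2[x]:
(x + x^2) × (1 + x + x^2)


Expand and collect like terms; reduce coefficients mod 2:
x^0: 0·1 = 0 ≡ 0 (mod 2)
x^1: 0·1 + 1·1 = 1 ≡ 1 (mod 2)
x^2: 0·1 + 1·1 + 1·1 = 2 ≡ 0 (mod 2)
x^3: 1·1 + 1·1 = 2 ≡ 0 (mod 2)
x^4: 1·1 = 1 ≡ 1 (mod 2)
Result: x + x^4

f · g = x + x^4


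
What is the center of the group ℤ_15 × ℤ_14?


Z(G) = {g ∈ G | gx = xg for all x ∈ G}
Direct product of abelian groups is abelian, so Z(G) = G

Z(ℤ_15 × ℤ_14) = ℤ_15 × ℤ_14


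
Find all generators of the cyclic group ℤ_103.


g generates ℤ_n iff gcd(g,n) = 1
Prime factors of 103: 103
Generators are g ∈ {1,...,102} not divisible by any of these primes.
Generators: {1, 2, 3, 4, 5, 6, 7, 8, 9, 10, 11, 12, 13, 14, 15, 16, 17, 18, 19, 20, 21, 22, 23, 24, 25, 26, 27, 28, 29, 30, 31, 32, 33, 34, 35, 36, 37, 38, 39, 40, 41, 42, 43, 44, 45, 46, 47, 48, 49, 50, 51, 52, 53, 54, 55, 56, 57, 58, 59, 60, 61, 62, 63, 64, 65, 66, 67, 68, 69, 70, 71, 72, 73, 74, 75, 76, 77, 78, 79, 80, 81, 82, 83, 84, 85, 86, 87, 88, 89, 90, 91, 92, 93, 94, 95, 96, 97, 98, 99, 100, 101, 102}
Number of generators = φ(103) = 102

Generators of ℤ_103 = {1, 2, 3, 4, 5, 6, 7, 8, 9, 10, 11, 12, 13, 14, 15, 16, 17, 18, 19, 20, 21, 22, 23, 24, 25, 26, 27, 28, 29, 30, 31, 32, 33, 34, 35, 36, 37, 38, 39, 40, 41, 42, 43, 44, 45, 46, 47, 48, 49, 50, 51, 52, 53, 54, 55, 56, 57, 58, 59, 60, 61, 62, 63, 64, 65, 66, 67, 68, 69, 70, 71, 72, 73, 74, 75, 76, 77, 78, 79, 80, 81, 82, 83, 84, 85, 86, 87, 88, 89, 90, 91, 92, 93, 94, 95, 96, 97, 98, 99, 100, 101, 102}


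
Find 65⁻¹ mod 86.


Use the extended Euclidean algorithm to write 1 = 65·s + 86·t; then s mod 86 is the inverse.
Euclidean algorithm:
  65 = 0·86 + 65
  86 = 1·65 + 21
  65 = 3·21 + 2
  21 = 10·2 + 1
  2 = 2·1 + 0
gcd(65,86) = 1
Back-substitution gives: 65·(-41) + 86·(31) = 1
So 65⁻¹ ≡ -41 ≡ 45 (mod 86)
Check: 65 × 45 = 2925 ≡ 1 (mod 86) ✓

65⁻¹ ≡ 45 (mod 86)


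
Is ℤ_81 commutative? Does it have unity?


ℤ_81 is a commutative ring with unity 1; 81 = 3×27 is composite, so 3·27 ≡ 0 gives zero divisors (not an integral domain)
Commutative: Yes
Integral domain: No
Has unity: Yes

ℤ_81: Commutative=Yes, Unity=Yes


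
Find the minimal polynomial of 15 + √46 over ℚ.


Let α = 15 + √46. Then α - 15 = √46, so (α - 15)² = 46, giving α² - 30α + 179 = 0. Degree 2 and α ∉ ℚ, so this is the minimal polynomial.

Minimal polynomial: x² - 30x + 179


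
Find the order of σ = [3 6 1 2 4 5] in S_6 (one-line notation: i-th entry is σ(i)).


Cycle decomposition: (1 3) (2 6 5 4)
Cycle lengths: 2, 4
Order = lcm(2, 4) = 4

ord(σ) = 4


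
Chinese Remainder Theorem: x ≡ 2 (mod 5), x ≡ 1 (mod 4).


m₁ = 5, m₂ = 4, gcd = 1, so CRT applies. M = m₁·m₂ = 20
Let M₁ = M/m₁ = 4, M₂ = M/m₂ = 5
Find y₁ ≡ M₁⁻¹ (mod m₁): 4⁻¹ ≡ 4 (mod 5)
Find y₂ ≡ M₂⁻¹ (mod m₂): 5⁻¹ ≡ 1 (mod 4)
x = a₁·M₁·y₁ + a₂·M₂·y₂ = 2·4·4 + 1·5·1 = 37
Reduce mod 20: x ≡ 17
Check: 17 mod 5 = 2 ✓, 17 mod 4 = 1 ✓

x ≡ 17 (mod 20)


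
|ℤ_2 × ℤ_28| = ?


|A × B| = |A| · |B|
|ℤ_2 × ℤ_28| = 2 × 28 = 56

|ℤ_2 × ℤ_28| = 56


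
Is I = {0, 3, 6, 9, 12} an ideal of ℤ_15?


Check ideal conditions for I = {0, 3, 6, 9, 12} in ℤ_15:
(1) I is an additive subgroup? Yes
(2) For r ∈ ℤ_15 and a ∈ I: r·a ∈ I? Yes

Yes, I is an ideal of ℤ_15


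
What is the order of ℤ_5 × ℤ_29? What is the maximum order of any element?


|ℤ_5 × ℤ_29| = 5 × 29 = 145
Max element order = lcm(5,29) = 145
Cyclic? Yes (gcd=1)

|ℤ_5×ℤ_29| = 145, max element order = 145


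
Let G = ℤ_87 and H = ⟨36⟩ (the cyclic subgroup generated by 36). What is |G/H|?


|⟨36⟩| = n / gcd(36, 87) = 87 / 3 = 29
H is normal (ℤ_87 is abelian).
|G/H| = |G| / |H| = 87 / 29 = 3

|G/H| = 3


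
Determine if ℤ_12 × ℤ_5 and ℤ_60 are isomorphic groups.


Comparing ℤ_12 × ℤ_5 and ℤ_60:
gcd(12,5) = 1, so ℤ_12 × ℤ_5 ≅ ℤ_60 (CRT)

Yes, ℤ_12 × ℤ_5 ≅ ℤ_60


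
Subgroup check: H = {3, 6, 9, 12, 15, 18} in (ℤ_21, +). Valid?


Subgroup test for H = {3, 6, 9, 12, 15, 18} in (ℤ_21, +):
(1) 0 ∈ H? No
(2) Closure: for all a,b ∈ H, (a+b) mod 21 ∈ H? No  [counterexample: 3 + 18 = 0 ∉ H]
(3) Inverses: for all a ∈ H, -a mod 21 ∈ H? Yes

No, H is not a subgroup of ℤ_21


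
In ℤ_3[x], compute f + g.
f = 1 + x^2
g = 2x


Add coefficients mod 3:
x^0: 1 + 0 = 1 (mod 3)
x^1: 0 + 2 = 2 (mod 3)
x^2: 1 + 0 = 1 (mod 3)
Result: 1 + 2x + x^2

f + g = 1 + 2x + x^2


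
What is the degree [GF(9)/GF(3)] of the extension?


GF(9) = GF(3^2), so the extension degree is 2

[GF(9)/GF(3)] = 2


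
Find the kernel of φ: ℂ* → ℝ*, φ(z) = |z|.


Kernel = preimage of identity
ker(φ) = {z ∈ ℂ* | |z| = 1} = unit circle S¹

ker(φ) = S¹ (unit circle)


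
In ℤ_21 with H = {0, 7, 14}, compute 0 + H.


0 + H = {0 + h (mod 21) : h ∈ H}
0+0=0, 0+7=7, 0+14=14

0 + H = {0, 7, 14}


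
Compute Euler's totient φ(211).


Factor n: 211 = 211
φ(n) = n · ∏(1 - 1/p) over distinct primes p | n
φ(211) = 211 · (1 - 1/211) = 210

φ(211) = 210


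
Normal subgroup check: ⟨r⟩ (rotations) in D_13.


H = ⟨r⟩ (rotations) in D_13
The rotation subgroup ⟨r⟩ has index 2 in D_13, so it is normal

Yes, normal subgroup


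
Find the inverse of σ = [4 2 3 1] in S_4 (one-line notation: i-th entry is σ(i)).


To find σ⁻¹, swap domain and range:
σ(1) = 4 → σ⁻¹(4) = 1
σ(2) = 2 → σ⁻¹(2) = 2
σ(3) = 3 → σ⁻¹(3) = 3
σ(4) = 1 → σ⁻¹(1) = 4

σ⁻¹ = [4 2 3 1]


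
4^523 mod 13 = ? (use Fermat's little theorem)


Fermat's little theorem: if p is prime and gcd(a,p)=1, then a^(p-1) ≡ 1 (mod p)
p = 13 is prime, gcd(4,13) = 1
Reduce exponent: 523 mod 12 = 7
So 4^523 ≡ 4^7 (mod 13)
4^7 mod 13 = 4

4^523 ≡ 4 (mod 13)


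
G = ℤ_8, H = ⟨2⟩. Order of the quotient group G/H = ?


|⟨2⟩| = n / gcd(2, 8) = 8 / 2 = 4
H is normal (ℤ_8 is abelian).
|G/H| = |G| / |H| = 8 / 4 = 2

|G/H| = 2


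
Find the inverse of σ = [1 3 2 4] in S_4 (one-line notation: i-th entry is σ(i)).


To find σ⁻¹, swap domain and range:
σ(1) = 1 → σ⁻¹(1) = 1
σ(2) = 3 → σ⁻¹(3) = 2
σ(3) = 2 → σ⁻¹(2) = 3
σ(4) = 4 → σ⁻¹(4) = 4

σ⁻¹ = [1 3 2 4]


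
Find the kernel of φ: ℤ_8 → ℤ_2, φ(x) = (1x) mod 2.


Kernel = preimage of identity
ker(φ) = {x ∈ ℤ_8 : 1x ≡ 0 (mod 2)}. Since 2 | 8, φ is well-defined. The kernel is the cyclic subgroup ⟨2⟩ of ℤ_8 (order 4), i.e. {0, 2, 4, 6}

ker(φ) = {0, 2, 4, 6}


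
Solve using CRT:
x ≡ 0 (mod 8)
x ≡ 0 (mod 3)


m₁ = 8, m₂ = 3, gcd = 1, so CRT applies. M = m₁·m₂ = 24
Let M₁ = M/m₁ = 3, M₂ = M/m₂ = 8
Find y₁ ≡ M₁⁻¹ (mod m₁): 3⁻¹ ≡ 3 (mod 8)
Find y₂ ≡ M₂⁻¹ (mod m₂): 8⁻¹ ≡ 2 (mod 3)
x = a₁·M₁·y₁ + a₂·M₂·y₂ = 0·3·3 + 0·8·2 = 0
Reduce mod 24: x ≡ 0
Check: 0 mod 8 = 0 ✓, 0 mod 3 = 0 ✓

x ≡ 0 (mod 24)


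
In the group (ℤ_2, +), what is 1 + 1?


Operation: addition mod 2
1 + 1 = (a + b) mod 2 with a = 1, b = 1

1 + 1 = 0


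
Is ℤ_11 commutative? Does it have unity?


ℤ_11 is a commutative ring with unity 1; 11 is prime, so ℤ_11 is a field (hence an integral domain)
Commutative: Yes
Integral domain: Yes
Has unity: Yes

ℤ_11: Commutative=Yes, Unity=Yes


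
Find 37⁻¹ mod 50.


Use the extended Euclidean algorithm to write 1 = 37·s + 50·t; then s mod 50 is the inverse.
Euclidean algorithm:
  37 = 0·50 + 37
  50 = 1·37 + 13
  37 = 2·13 + 11
  13 = 1·11 + 2
  11 = 5·2 + 1
  2 = 2·1 + 0
gcd(37,50) = 1
Back-substitution gives: 37·(23) + 50·(-17) = 1
So 37⁻¹ ≡ 23 ≡ 23 (mod 50)
Check: 37 × 23 = 851 ≡ 1 (mod 50) ✓

37⁻¹ ≡ 23 (mod 50)


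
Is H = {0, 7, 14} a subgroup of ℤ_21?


Subgroup test for H = {0, 7, 14} in (ℤ_21, +):
(1) 0 ∈ H? Yes
(2) Closure: for all a,b ∈ H, (a+b) mod 21 ∈ H? Yes
(3) Inverses: for all a ∈ H, -a mod 21 ∈ H? Yes

Yes, H is a subgroup of ℤ_21


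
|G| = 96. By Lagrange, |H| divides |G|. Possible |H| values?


Lagrange's theorem: |H| divides |G|
|G| = 96
Divisors of 96: 1, 2, 3, 4, 6, 8, 12, 16, 24, 32, 48, 96

Possible subgroup orders: {1, 2, 3, 4, 6, 8, 12, 16, 24, 32, 48, 96}


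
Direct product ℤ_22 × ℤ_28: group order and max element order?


|ℤ_22 × ℤ_28| = 22 × 28 = 616
Max element order = lcm(22,28) = 308
Cyclic? No (gcd=2)

|ℤ_22×ℤ_28| = 616, max element order = 308


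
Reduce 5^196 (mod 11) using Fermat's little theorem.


Fermat's little theorem: if p is prime and gcd(a,p)=1, then a^(p-1) ≡ 1 (mod p)
p = 11 is prime, gcd(5,11) = 1
Reduce exponent: 196 mod 10 = 6
So 5^196 ≡ 5^6 (mod 11)
5^6 mod 11 = 5

5^196 ≡ 5 (mod 11)


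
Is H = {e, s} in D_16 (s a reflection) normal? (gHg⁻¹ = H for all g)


H = {e, s} in D_16 (s a reflection)
r·s·r⁻¹ = sr⁻² ≠ s for n ≥ 3, so {e, s} is not closed under conjugation

No, not a normal subgroup


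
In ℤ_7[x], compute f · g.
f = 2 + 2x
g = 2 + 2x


Expand and collect like terms; reduce coefficients mod 7:
x^0: 2·2 = 4 ≡ 4 (mod 7)
x^1: 2·2 + 2·2 = 8 ≡ 1 (mod 7)
x^2: 2·2 = 4 ≡ 4 (mod 7)
Result: 4 + x + 4x^2

f · g = 4 + x + 4x^2


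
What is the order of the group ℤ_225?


ℤ_n has n elements.

|ℤ_225| = 225


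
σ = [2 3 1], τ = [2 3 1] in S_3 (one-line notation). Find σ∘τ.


σ∘τ: apply τ first, then σ
1 →τ 2 →σ 3
2 →τ 3 →σ 1
3 →τ 1 →σ 2

σ∘τ = [3 1 2]


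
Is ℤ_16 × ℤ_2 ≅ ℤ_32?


Comparing ℤ_16 × ℤ_2 and ℤ_32:
gcd(16,2) = 2 ≠ 1. Max element order in ℤ_16×ℤ_2 is lcm(16,2) = 16 < 32, so it has no element of order 32

No, ℤ_16 × ℤ_2 ≇ ℤ_32


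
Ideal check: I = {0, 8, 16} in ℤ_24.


Check ideal conditions for I = {0, 8, 16} in ℤ_24:
(1) I is an additive subgroup? Yes
(2) For r ∈ ℤ_24 and a ∈ I: r·a ∈ I? Yes

Yes, I is an ideal of ℤ_24


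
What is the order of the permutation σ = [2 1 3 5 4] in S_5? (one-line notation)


Cycle decomposition: (1 2) (4 5)
Cycle lengths: 2, 2
Order = lcm(2, 2) = 2

ord(σ) = 2


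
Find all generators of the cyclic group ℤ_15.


g generates ℤ_n iff gcd(g,n) = 1
Checking each g ∈ {1,...,14}:
gcd(1,15) = 1
gcd(2,15) = 1
gcd(3,15) = 3
gcd(4,15) = 1
gcd(5,15) = 5
gcd(6,15) = 3
gcd(7,15) = 1
gcd(8,15) = 1
gcd(9,15) = 3
gcd(10,15) = 5
gcd(11,15) = 1
gcd(12,15) = 3
gcd(13,15) = 1
gcd(14,15) = 1
Generators: {1, 2, 4, 7, 8, 11, 13, 14}
Number of generators = φ(15) = 8

Generators of ℤ_15 = {1, 2, 4, 7, 8, 11, 13, 14}


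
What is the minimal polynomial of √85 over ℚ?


√85 satisfies x² - 85 = 0, irreducible over ℚ since 85 is squarefree

Minimal polynomial: x² - 85


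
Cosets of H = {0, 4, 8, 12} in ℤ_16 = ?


H = {0, 4, 8, 12}, |H| = 4
Number of cosets = |G|/|H| = 16/4 = 4
0 + H = {0, 4, 8, 12}
1 + H = {1, 5, 9, 13}
2 + H = {2, 6, 10, 14}
3 + H = {3, 7, 11, 15}

Cosets: 0+H={0,4,8,12}; 1+H={1,5,9,13}; 2+H={2,6,10,14}; 3+H={3,7,11,15}


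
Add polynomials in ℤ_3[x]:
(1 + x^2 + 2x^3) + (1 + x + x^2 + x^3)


Add coefficients mod 3:
x^0: 1 + 1 = 2 (mod 3)
x^1: 0 + 1 = 1 (mod 3)
x^2: 1 + 1 = 2 (mod 3)
x^3: 2 + 1 = 0 (mod 3)
Result: 2 + x + 2x^2

f + g = 2 + x + 2x^2


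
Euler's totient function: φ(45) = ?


Factor n: 45 = 3^2 × 5
φ(n) = n · ∏(1 - 1/p) over distinct primes p | n
φ(45) = 45 · (1 - 1/3) · (1 - 1/5) = 24

φ(45) = 24


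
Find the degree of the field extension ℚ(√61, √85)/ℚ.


[ℚ(√61,√85):ℚ] = [ℚ(√61,√85):ℚ(√61)]·[ℚ(√61):ℚ] = 2·2 = 4

[ℚ(√61, √85)/ℚ] = 4


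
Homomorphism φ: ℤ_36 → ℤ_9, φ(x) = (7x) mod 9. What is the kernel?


Kernel = preimage of identity
ker(φ) = {x ∈ ℤ_36 : 7x ≡ 0 (mod 9)}. Since 9 | 36, φ is well-defined. The kernel is the cyclic subgroup ⟨9⟩ of ℤ_36 (order 4), i.e. {0, 9, 18, 27}

ker(φ) = {0, 9, 18, 27}


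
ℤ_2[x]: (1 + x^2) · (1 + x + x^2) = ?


Expand and collect like terms; reduce coefficients mod 2:
x^0: 1·1 = 1 ≡ 1 (mod 2)
x^1: 1·1 + 0·1 = 1 ≡ 1 (mod 2)
x^2: 1·1 + 0·1 + 1·1 = 2 ≡ 0 (mod 2)
x^3: 0·1 + 1·1 = 1 ≡ 1 (mod 2)
x^4: 1·1 = 1 ≡ 1 (mod 2)
Result: 1 + x + x^3 + x^4

f · g = 1 + x + x^3 + x^4


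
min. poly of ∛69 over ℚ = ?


∛69 satisfies x³ - 69 = 0, irreducible over ℚ (no rational root; 69 is not a perfect cube)

Minimal polynomial: x³ - 69


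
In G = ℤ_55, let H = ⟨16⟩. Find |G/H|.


|⟨16⟩| = n / gcd(16, 55) = 55 / 1 = 55
H is normal (ℤ_55 is abelian).
|G/H| = |G| / |H| = 55 / 55 = 1

|G/H| = 1


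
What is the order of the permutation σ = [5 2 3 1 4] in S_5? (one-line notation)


Cycle decomposition: (1 5 4)
Cycle lengths: 3
Order = lcm(3) = 3

ord(σ) = 3


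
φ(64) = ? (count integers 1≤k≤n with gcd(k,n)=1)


Factor n: 64 = 2^6
φ(n) = n · ∏(1 - 1/p) over distinct primes p | n
φ(64) = 64 · (1 - 1/2) = 32

φ(64) = 32


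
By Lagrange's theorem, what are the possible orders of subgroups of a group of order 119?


Lagrange's theorem: |H| divides |G|
|G| = 119
Divisors of 119: 1, 7, 17, 119

Possible subgroup orders: {1, 7, 17, 119}


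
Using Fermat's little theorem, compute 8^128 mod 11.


Fermat's little theorem: if p is prime and gcd(a,p)=1, then a^(p-1) ≡ 1 (mod p)
p = 11 is prime, gcd(8,11) = 1
Reduce exponent: 128 mod 10 = 8
So 8^128 ≡ 8^8 (mod 11)
8^8 mod 11 = 5

8^128 ≡ 5 (mod 11)


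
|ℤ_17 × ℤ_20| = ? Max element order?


|ℤ_17 × ℤ_20| = 17 × 20 = 340
Max element order = lcm(17,20) = 340
Cyclic? Yes (gcd=1)

|ℤ_17×ℤ_20| = 340, max element order = 340


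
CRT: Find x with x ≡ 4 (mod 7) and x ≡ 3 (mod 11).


m₁ = 7, m₂ = 11, gcd = 1, so CRT applies. M = m₁·m₂ = 77
Let M₁ = M/m₁ = 11, M₂ = M/m₂ = 7
Find y₁ ≡ M₁⁻¹ (mod m₁): 11⁻¹ ≡ 2 (mod 7)
Find y₂ ≡ M₂⁻¹ (mod m₂): 7⁻¹ ≡ 8 (mod 11)
x = a₁·M₁·y₁ + a₂·M₂·y₂ = 4·11·2 + 3·7·8 = 256
Reduce mod 77: x ≡ 25
Check: 25 mod 7 = 4 ✓, 25 mod 11 = 3 ✓

x ≡ 25 (mod 77)


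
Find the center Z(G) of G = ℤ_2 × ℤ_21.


Z(G) = {g ∈ G | gx = xg for all x ∈ G}
Direct product of abelian groups is abelian, so Z(G) = G

Z(ℤ_2 × ℤ_21) = ℤ_2 × ℤ_21


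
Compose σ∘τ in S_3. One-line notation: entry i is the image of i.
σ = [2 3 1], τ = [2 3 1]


σ∘τ: apply τ first, then σ
1 →τ 2 →σ 3
2 →τ 3 →σ 1
3 →τ 1 →σ 2

σ∘τ = [3 1 2]


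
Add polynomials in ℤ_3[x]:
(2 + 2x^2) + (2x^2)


Add coefficients mod 3:
x^0: 2 + 0 = 2 (mod 3)
x^1: 0 + 0 = 0 (mod 3)
x^2: 2 + 2 = 1 (mod 3)
Result: 2 + x^2

f + g = 2 + x^2


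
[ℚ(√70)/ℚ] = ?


√70 has minimal polynomial x² - 70 (irreducible over ℚ since 70 is squarefree)

[ℚ(√70)/ℚ] = 2


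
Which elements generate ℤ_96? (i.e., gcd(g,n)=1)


g generates ℤ_n iff gcd(g,n) = 1
Prime factors of 96: 2, 3
Generators are g ∈ {1,...,95} not divisible by any of these primes.
Generators: {1, 5, 7, 11, 13, 17, 19, 23, 25, 29, 31, 35, 37, 41, 43, 47, 49, 53, 55, 59, 61, 65, 67, 71, 73, 77, 79, 83, 85, 89, 91, 95}
Number of generators = φ(96) = 32

Generators of ℤ_96 = {1, 5, 7, 11, 13, 17, 19, 23, 25, 29, 31, 35, 37, 41, 43, 47, 49, 53, 55, 59, 61, 65, 67, 71, 73, 77, 79, 83, 85, 89, 91, 95}


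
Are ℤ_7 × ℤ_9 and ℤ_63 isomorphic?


Comparing ℤ_7 × ℤ_9 and ℤ_63:
gcd(7,9) = 1, so ℤ_7 × ℤ_9 ≅ ℤ_63 (CRT)

Yes, ℤ_7 × ℤ_9 ≅ ℤ_63


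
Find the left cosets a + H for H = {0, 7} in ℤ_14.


H = {0, 7}, |H| = 2
Number of cosets = |G|/|H| = 14/2 = 7
0 + H = {0, 7}
1 + H = {1, 8}
2 + H = {2, 9}
3 + H = {3, 10}
4 + H = {4, 11}
5 + H = {5, 12}
6 + H = {6, 13}

Cosets: 0+H={0,7}; 1+H={1,8}; 2+H={2,9}; 3+H={3,10}; 4+H={4,11}; 5+H={5,12}; 6+H={6,13}


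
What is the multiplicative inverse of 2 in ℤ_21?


Use the extended Euclidean algorithm to write 1 = 2·s + 21·t; then s mod 21 is the inverse.
Euclidean algorithm:
  2 = 0·21 + 2
  21 = 10·2 + 1
  2 = 2·1 + 0
gcd(2,21) = 1
Back-substitution gives: 2·(-10) + 21·(1) = 1
So 2⁻¹ ≡ -10 ≡ 11 (mod 21)
Check: 2 × 11 = 22 ≡ 1 (mod 21) ✓

2⁻¹ ≡ 11 (mod 21)


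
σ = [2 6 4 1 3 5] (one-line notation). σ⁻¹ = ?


To find σ⁻¹, swap domain and range:
σ(1) = 2 → σ⁻¹(2) = 1
σ(2) = 6 → σ⁻¹(6) = 2
σ(3) = 4 → σ⁻¹(4) = 3
σ(4) = 1 → σ⁻¹(1) = 4
σ(5) = 3 → σ⁻¹(3) = 5
σ(6) = 5 → σ⁻¹(5) = 6

σ⁻¹ = [4 1 5 3 6 2]


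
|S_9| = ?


|S_n| = n! (number of permutations of n symbols)
|S_9| = 9! = 362880

|S_9| = 362880


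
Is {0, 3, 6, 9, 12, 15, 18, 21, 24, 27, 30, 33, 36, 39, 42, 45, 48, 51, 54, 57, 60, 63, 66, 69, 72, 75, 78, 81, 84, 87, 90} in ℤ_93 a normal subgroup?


H = {0, 3, 6, 9, 12, 15, 18, 21, 24, 27, 30, 33, 36, 39, 42, 45, 48, 51, 54, 57, 60, 63, 66, 69, 72, 75, 78, 81, 84, 87, 90} in ℤ_93
ℤ_93 is abelian; every subgroup of an abelian group is normal

Yes, normal subgroup


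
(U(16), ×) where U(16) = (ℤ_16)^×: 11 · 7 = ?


Operation: multiplication mod 16
11 · 7 = (a × b) mod 16 with a = 11, b = 7

11 · 7 = 13


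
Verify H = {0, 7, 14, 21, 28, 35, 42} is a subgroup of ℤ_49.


Subgroup test for H = {0, 7, 14, 21, 28, 35, 42} in (ℤ_49, +):
(1) 0 ∈ H? Yes
(2) Closure: for all a,b ∈ H, (a+b) mod 49 ∈ H? Yes
(3) Inverses: for all a ∈ H, -a mod 49 ∈ H? Yes

Yes, H is a subgroup of ℤ_49


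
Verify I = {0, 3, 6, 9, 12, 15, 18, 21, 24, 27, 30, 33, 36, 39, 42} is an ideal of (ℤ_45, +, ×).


Check ideal conditions for I = {0, 3, 6, 9, 12, 15, 18, 21, 24, 27, 30, 33, 36, 39, 42} in ℤ_45:
(1) I is an additive subgroup? Yes
(2) For r ∈ ℤ_45 and a ∈ I: r·a ∈ I? Yes

Yes, I is an ideal of ℤ_45


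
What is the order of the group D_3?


|D_n| = 2n (n rotations and n reflections)
|D_3| = 2×3 = 6

|D_3| = 6


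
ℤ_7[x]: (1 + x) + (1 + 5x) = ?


Add coefficients mod 7:
x^0: 1 + 1 = 2 (mod 7)
x^1: 1 + 5 = 6 (mod 7)
Result: 2 + 6x

f + g = 2 + 6x


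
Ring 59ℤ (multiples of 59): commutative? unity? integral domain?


59ℤ is a commutative ring under +,× but has no multiplicative identity (1 ∉ 59ℤ); it has no zero divisors, but without unity it is not an integral domain
Commutative: Yes
Integral domain: No
Has unity: No

59ℤ (multiples of 59): Commutative=Yes, Unity=No


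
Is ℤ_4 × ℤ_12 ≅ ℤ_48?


Comparing ℤ_4 × ℤ_12 and ℤ_48:
gcd(4,12) = 4 ≠ 1. Max element order in ℤ_4×ℤ_12 is lcm(4,12) = 12 < 48, so it has no element of order 48

No, ℤ_4 × ℤ_12 ≇ ℤ_48


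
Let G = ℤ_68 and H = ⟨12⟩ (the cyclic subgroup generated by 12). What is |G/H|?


|⟨12⟩| = n / gcd(12, 68) = 68 / 4 = 17
H is normal (ℤ_68 is abelian).
|G/H| = |G| / |H| = 68 / 17 = 4

|G/H| = 4


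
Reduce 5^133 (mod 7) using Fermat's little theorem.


Fermat's little theorem: if p is prime and gcd(a,p)=1, then a^(p-1) ≡ 1 (mod p)
p = 7 is prime, gcd(5,7) = 1
Reduce exponent: 133 mod 6 = 1
So 5^133 ≡ 5^1 (mod 7)
5^1 mod 7 = 5

5^133 ≡ 5 (mod 7)


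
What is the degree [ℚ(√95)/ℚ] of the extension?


√95 has minimal polynomial x² - 95 (irreducible over ℚ since 95 is squarefree)

[ℚ(√95)/ℚ] = 2


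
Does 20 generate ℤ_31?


g generates ℤ_n iff gcd(g, n) = 1
gcd(20, 31) = 1
Since gcd = 1, 20 is a generator.

Yes, 20 generates ℤ_31


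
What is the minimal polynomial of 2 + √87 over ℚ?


Let α = 2 + √87. Then α - 2 = √87, so (α - 2)² = 87, giving α² - 4α - 83 = 0. Degree 2 and α ∉ ℚ, so this is the minimal polynomial.

Minimal polynomial: x² - 4x - 83


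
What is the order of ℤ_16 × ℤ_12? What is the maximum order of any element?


|ℤ_16 × ℤ_12| = 16 × 12 = 192
Max element order = lcm(16,12) = 48
Cyclic? No (gcd=4)

|ℤ_16×ℤ_12| = 192, max element order = 48


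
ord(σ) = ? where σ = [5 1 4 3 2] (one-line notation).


Cycle decomposition: (1 5 2) (3 4)
Cycle lengths: 3, 2
Order = lcm(3, 2) = 6

ord(σ) = 6


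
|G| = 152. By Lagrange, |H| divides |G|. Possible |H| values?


Lagrange's theorem: |H| divides |G|
|G| = 152
Divisors of 152: 1, 2, 4, 8, 19, 38, 76, 152

Possible subgroup orders: {1, 2, 4, 8, 19, 38, 76, 152}


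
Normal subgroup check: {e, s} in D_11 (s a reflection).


H = {e, s} in D_11 (s a reflection)
r·s·r⁻¹ = sr⁻² ≠ s for n ≥ 3, so {e, s} is not closed under conjugation

No, not a normal subgroup


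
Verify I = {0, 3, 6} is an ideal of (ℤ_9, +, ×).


Check ideal conditions for I = {0, 3, 6} in ℤ_9:
(1) I is an additive subgroup? Yes
(2) For r ∈ ℤ_9 and a ∈ I: r·a ∈ I? Yes

Yes, I is an ideal of ℤ_9


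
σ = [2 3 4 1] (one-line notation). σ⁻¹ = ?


To find σ⁻¹, swap domain and range:
σ(1) = 2 → σ⁻¹(2) = 1
σ(2) = 3 → σ⁻¹(3) = 2
σ(3) = 4 → σ⁻¹(4) = 3
σ(4) = 1 → σ⁻¹(1) = 4

σ⁻¹ = [4 1 2 3]


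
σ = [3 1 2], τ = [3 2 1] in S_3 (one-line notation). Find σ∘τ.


σ∘τ: apply τ first, then σ
1 →τ 3 →σ 2
2 →τ 2 →σ 1
3 →τ 1 →σ 3

σ∘τ = [2 1 3]


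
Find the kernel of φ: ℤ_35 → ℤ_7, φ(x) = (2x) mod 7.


Kernel = preimage of identity
ker(φ) = {x ∈ ℤ_35 : 2x ≡ 0 (mod 7)}. Since 7 | 35, φ is well-defined. The kernel is the cyclic subgroup ⟨7⟩ of ℤ_35 (order 5), i.e. {0, 7, 14, 21, 28}

ker(φ) = {0, 7, 14, 21, 28}


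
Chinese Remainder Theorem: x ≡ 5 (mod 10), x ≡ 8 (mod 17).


m₁ = 10, m₂ = 17, gcd = 1, so CRT applies. M = m₁·m₂ = 170
Let M₁ = M/m₁ = 17, M₂ = M/m₂ = 10
Find y₁ ≡ M₁⁻¹ (mod m₁): 17⁻¹ ≡ 3 (mod 10)
Find y₂ ≡ M₂⁻¹ (mod m₂): 10⁻¹ ≡ 12 (mod 17)
x = a₁·M₁·y₁ + a₂·M₂·y₂ = 5·17·3 + 8·10·12 = 1215
Reduce mod 170: x ≡ 25
Check: 25 mod 10 = 5 ✓, 25 mod 17 = 8 ✓

x ≡ 25 (mod 170)


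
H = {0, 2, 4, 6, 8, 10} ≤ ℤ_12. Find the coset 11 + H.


11 + H = {11 + h (mod 12) : h ∈ H}
11+0=11, 11+2=1, 11+4=3, 11+6=5, 11+8=7, 11+10=9
11 + H = {1, 3, 5, 7, 9, 11} = 1 + H

11 + H = {1, 3, 5, 7, 9, 11}


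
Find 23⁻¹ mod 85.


Use the extended Euclidean algorithm to write 1 = 23·s + 85·t; then s mod 85 is the inverse.
Euclidean algorithm:
  23 = 0·85 + 23
  85 = 3·23 + 16
  23 = 1·16 + 7
  16 = 2·7 + 2
  7 = 3·2 + 1
  2 = 2·1 + 0
gcd(23,85) = 1
Back-substitution gives: 23·(37) + 85·(-10) = 1
So 23⁻¹ ≡ 37 ≡ 37 (mod 85)
Check: 23 × 37 = 851 ≡ 1 (mod 85) ✓

23⁻¹ ≡ 37 (mod 85)


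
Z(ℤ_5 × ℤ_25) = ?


Z(G) = {g ∈ G | gx = xg for all x ∈ G}
Direct product of abelian groups is abelian, so Z(G) = G

Z(ℤ_5 × ℤ_25) = ℤ_5 × ℤ_25


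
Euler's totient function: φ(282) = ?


Factor n: 282 = 2 × 3 × 47
φ(n) = n · ∏(1 - 1/p) over distinct primes p | n
φ(282) = 282 · (1 - 1/2) · (1 - 1/3) · (1 - 1/47) = 92

φ(282) = 92


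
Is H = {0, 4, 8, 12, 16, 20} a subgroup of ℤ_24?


Subgroup test for H = {0, 4, 8, 12, 16, 20} in (ℤ_24, +):
(1) 0 ∈ H? Yes
(2) Closure: for all a,b ∈ H, (a+b) mod 24 ∈ H? Yes
(3) Inverses: for all a ∈ H, -a mod 24 ∈ H? Yes

Yes, H is a subgroup of ℤ_24


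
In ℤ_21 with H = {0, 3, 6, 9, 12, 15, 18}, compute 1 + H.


1 + H = {1 + h (mod 21) : h ∈ H}
1+0=1, 1+3=4, 1+6=7, 1+9=10, 1+12=13, 1+15=16, 1+18=19

1 + H = {1, 4, 7, 10, 13, 16, 19}


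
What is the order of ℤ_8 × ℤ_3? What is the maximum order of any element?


|ℤ_8 × ℤ_3| = 8 × 3 = 24
Max element order = lcm(8,3) = 24
Cyclic? Yes (gcd=1)

|ℤ_8×ℤ_3| = 24, max element order = 24


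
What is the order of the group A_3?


|A_n| = n!/2 (even permutations)
|A_3| = 3!/2 = 6/2 = 3

|A_3| = 3


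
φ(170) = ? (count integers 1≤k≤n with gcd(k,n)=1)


Factor n: 170 = 2 × 5 × 17
φ(n) = n · ∏(1 - 1/p) over distinct primes p | n
φ(170) = 170 · (1 - 1/2) · (1 - 1/5) · (1 - 1/17) = 64

φ(170) = 64


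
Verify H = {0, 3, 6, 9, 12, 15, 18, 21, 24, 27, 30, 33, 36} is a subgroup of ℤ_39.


Subgroup test for H = {0, 3, 6, 9, 12, 15, 18, 21, 24, 27, 30, 33, 36} in (ℤ_39, +):
(1) 0 ∈ H? Yes
(2) Closure: for all a,b ∈ H, (a+b) mod 39 ∈ H? Yes
(3) Inverses: for all a ∈ H, -a mod 39 ∈ H? Yes

Yes, H is a subgroup of ℤ_39


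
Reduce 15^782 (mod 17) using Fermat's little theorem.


Fermat's little theorem: if p is prime and gcd(a,p)=1, then a^(p-1) ≡ 1 (mod p)
p = 17 is prime, gcd(15,17) = 1
Reduce exponent: 782 mod 16 = 14
So 15^782 ≡ 15^14 (mod 17)
15^14 mod 17 = 13

15^782 ≡ 13 (mod 17)


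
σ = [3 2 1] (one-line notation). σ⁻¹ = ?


To find σ⁻¹, swap domain and range:
σ(1) = 3 → σ⁻¹(3) = 1
σ(2) = 2 → σ⁻¹(2) = 2
σ(3) = 1 → σ⁻¹(1) = 3

σ⁻¹ = [3 2 1]


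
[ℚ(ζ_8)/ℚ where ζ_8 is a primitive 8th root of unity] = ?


[ℚ(ζ_n):ℚ] = deg Φ_n(x) = φ(n). Here φ(8) = 4

[ℚ(ζ_8)/ℚ where ζ_8 is a primitive 8th root of unity] = 4


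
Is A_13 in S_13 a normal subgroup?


H = A_13 in S_13
A_13 has index 2 in S_13, and every subgroup of index 2 is normal

Yes, normal subgroup


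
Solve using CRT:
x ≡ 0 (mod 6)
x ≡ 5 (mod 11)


m₁ = 6, m₂ = 11, gcd = 1, so CRT applies. M = m₁·m₂ = 66
Let M₁ = M/m₁ = 11, M₂ = M/m₂ = 6
Find y₁ ≡ M₁⁻¹ (mod m₁): 11⁻¹ ≡ 5 (mod 6)
Find y₂ ≡ M₂⁻¹ (mod m₂): 6⁻¹ ≡ 2 (mod 11)
x = a₁·M₁·y₁ + a₂·M₂·y₂ = 0·11·5 + 5·6·2 = 60
Reduce mod 66: x ≡ 60
Check: 60 mod 6 = 0 ✓, 60 mod 11 = 5 ✓

x ≡ 60 (mod 66)


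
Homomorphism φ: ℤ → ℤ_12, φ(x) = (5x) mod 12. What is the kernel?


Kernel = preimage of identity
ker(φ) = {x ∈ ℤ : 5x ≡ 0 (mod 12)}. gcd(5,12) = 1, so 5x ≡ 0 (mod 12) ⟺ x ≡ 0 (mod 12/1 = 12). Hence ker(φ) = 12ℤ

ker(φ) = 12ℤ


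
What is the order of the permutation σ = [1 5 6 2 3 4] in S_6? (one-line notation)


Cycle decomposition: (2 5 3 6 4)
Cycle lengths: 5
Order = lcm(5) = 5

ord(σ) = 5


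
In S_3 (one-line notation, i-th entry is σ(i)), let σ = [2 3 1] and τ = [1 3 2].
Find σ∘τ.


σ∘τ: apply τ first, then σ
1 →τ 1 →σ 2
2 →τ 3 →σ 1
3 →τ 2 →σ 3

σ∘τ = [2 1 3]


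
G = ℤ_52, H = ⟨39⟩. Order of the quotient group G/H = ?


|⟨39⟩| = n / gcd(39, 52) = 52 / 13 = 4
H is normal (ℤ_52 is abelian).
|G/H| = |G| / |H| = 52 / 4 = 13

|G/H| = 13


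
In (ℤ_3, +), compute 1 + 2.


Operation: addition mod 3
1 + 2 = (a + b) mod 3 with a = 1, b = 2

1 + 2 = 0


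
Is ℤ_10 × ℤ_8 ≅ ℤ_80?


Comparing ℤ_10 × ℤ_8 and ℤ_80:
gcd(10,8) = 2 ≠ 1. Max element order in ℤ_10×ℤ_8 is lcm(10,8) = 40 < 80, so it has no element of order 80

No, ℤ_10 × ℤ_8 ≇ ℤ_80


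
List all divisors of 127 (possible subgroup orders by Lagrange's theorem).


Lagrange's theorem: |H| divides |G|
|G| = 127
Divisors of 127: 1, 127

Possible subgroup orders: {1, 127}


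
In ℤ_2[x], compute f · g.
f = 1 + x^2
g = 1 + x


Expand and collect like terms; reduce coefficients mod 2:
x^0: 1·1 = 1 ≡ 1 (mod 2)
x^1: 1·1 + 0·1 = 1 ≡ 1 (mod 2)
x^2: 0·1 + 1·1 = 1 ≡ 1 (mod 2)
x^3: 1·1 = 1 ≡ 1 (mod 2)
Result: 1 + x + x^2 + x^3

f · g = 1 + x + x^2 + x^3


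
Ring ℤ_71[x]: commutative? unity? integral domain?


ℤ_71 is a field (n prime), so ℤ_71[x] is a commutative integral domain with unity
Commutative: Yes
Integral domain: Yes
Has unity: Yes

ℤ_71[x]: Commutative=Yes, Unity=Yes


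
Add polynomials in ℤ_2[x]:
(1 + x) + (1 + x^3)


Add coefficients mod 2:
x^0: 1 + 1 = 0 (mod 2)
x^1: 1 + 0 = 1 (mod 2)
x^2: 0 + 0 = 0 (mod 2)
x^3: 0 + 1 = 1 (mod 2)
Result: x + x^3

f + g = x + x^3


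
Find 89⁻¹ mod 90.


Use the extended Euclidean algorithm to write 1 = 89·s + 90·t; then s mod 90 is the inverse.
Euclidean algorithm:
  89 = 0·90 + 89
  90 = 1·89 + 1
  89 = 89·1 + 0
gcd(89,90) = 1
Back-substitution gives: 89·(-1) + 90·(1) = 1
So 89⁻¹ ≡ -1 ≡ 89 (mod 90)
Check: 89 × 89 = 7921 ≡ 1 (mod 90) ✓

89⁻¹ ≡ 89 (mod 90)


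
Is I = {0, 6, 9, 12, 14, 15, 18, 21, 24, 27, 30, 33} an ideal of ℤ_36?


Check ideal conditions for I = {0, 6, 9, 12, 14, 15, 18, 21, 24, 27, 30, 33} in ℤ_36:
(1) I is an additive subgroup? No
(2) For r ∈ ℤ_36 and a ∈ I: r·a ∈ I? No  [counterexample: r=2, a=14, r·a mod 36 = 28 ∉ I]

No, I is not an ideal of ℤ_36


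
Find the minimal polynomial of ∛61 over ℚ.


∛61 satisfies x³ - 61 = 0, irreducible over ℚ (no rational root; 61 is not a perfect cube)

Minimal polynomial: x³ - 61


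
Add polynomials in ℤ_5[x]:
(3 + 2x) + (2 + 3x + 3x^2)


Add coefficients mod 5:
x^0: 3 + 2 = 0 (mod 5)
x^1: 2 + 3 = 0 (mod 5)
x^2: 0 + 3 = 3 (mod 5)
Result: 3x^2

f + g = 3x^2


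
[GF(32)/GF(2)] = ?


GF(32) = GF(2^5), so the extension degree is 5

[GF(32)/GF(2)] = 5


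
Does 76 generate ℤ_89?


g generates ℤ_n iff gcd(g, n) = 1
gcd(76, 89) = 1
Since gcd = 1, 76 is a generator.

Yes, 76 generates ℤ_89


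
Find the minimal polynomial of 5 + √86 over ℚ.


Let α = 5 + √86. Then α - 5 = √86, so (α - 5)² = 86, giving α² - 10α - 61 = 0. Degree 2 and α ∉ ℚ, so this is the minimal polynomial.

Minimal polynomial: x² - 10x - 61


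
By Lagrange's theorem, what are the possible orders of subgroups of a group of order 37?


Lagrange's theorem: |H| divides |G|
|G| = 37
Divisors of 37: 1, 37

Possible subgroup orders: {1, 37}


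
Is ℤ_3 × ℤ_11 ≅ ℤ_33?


Comparing ℤ_3 × ℤ_11 and ℤ_33:
gcd(3,11) = 1, so ℤ_3 × ℤ_11 ≅ ℤ_33 (CRT)

Yes, ℤ_3 × ℤ_11 ≅ ℤ_33


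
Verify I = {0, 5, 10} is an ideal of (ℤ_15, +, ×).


Check ideal conditions for I = {0, 5, 10} in ℤ_15:
(1) I is an additive subgroup? Yes
(2) For r ∈ ℤ_15 and a ∈ I: r·a ∈ I? Yes

Yes, I is an ideal of ℤ_15


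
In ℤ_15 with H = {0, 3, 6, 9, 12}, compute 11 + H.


11 + H = {11 + h (mod 15) : h ∈ H}
11+0=11, 11+3=14, 11+6=2, 11+9=5, 11+12=8
11 + H = {2, 5, 8, 11, 14} = 2 + H

11 + H = {2, 5, 8, 11, 14}


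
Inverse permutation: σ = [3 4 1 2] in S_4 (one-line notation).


To find σ⁻¹, swap domain and range:
σ(1) = 3 → σ⁻¹(3) = 1
σ(2) = 4 → σ⁻¹(4) = 2
σ(3) = 1 → σ⁻¹(1) = 3
σ(4) = 2 → σ⁻¹(2) = 4

σ⁻¹ = [3 4 1 2]


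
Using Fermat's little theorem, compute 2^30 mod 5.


Fermat's little theorem: if p is prime and gcd(a,p)=1, then a^(p-1) ≡ 1 (mod p)
p = 5 is prime, gcd(2,5) = 1
Reduce exponent: 30 mod 4 = 2
So 2^30 ≡ 2^2 (mod 5)
2^2 mod 5 = 4

2^30 ≡ 4 (mod 5)


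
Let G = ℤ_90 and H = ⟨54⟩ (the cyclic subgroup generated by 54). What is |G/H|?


|⟨54⟩| = n / gcd(54, 90) = 90 / 18 = 5
H is normal (ℤ_90 is abelian).
|G/H| = |G| / |H| = 90 / 5 = 18

|G/H| = 18


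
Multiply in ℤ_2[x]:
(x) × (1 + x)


Expand and collect like terms; reduce coefficients mod 2:
x^0: 0·1 = 0 ≡ 0 (mod 2)
x^1: 0·1 + 1·1 = 1 ≡ 1 (mod 2)
x^2: 1·1 = 1 ≡ 1 (mod 2)
Result: x + x^2

f · g = x + x^2


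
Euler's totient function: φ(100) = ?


Factor n: 100 = 2^2 × 5^2
φ(n) = n · ∏(1 - 1/p) over distinct primes p | n
φ(100) = 100 · (1 - 1/2) · (1 - 1/5) = 40

φ(100) = 40


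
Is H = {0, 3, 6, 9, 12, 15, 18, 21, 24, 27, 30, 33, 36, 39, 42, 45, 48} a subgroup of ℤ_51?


Subgroup test for H = {0, 3, 6, 9, 12, 15, 18, 21, 24, 27, 30, 33, 36, 39, 42, 45, 48} in (ℤ_51, +):
(1) 0 ∈ H? Yes
(2) Closure: for all a,b ∈ H, (a+b) mod 51 ∈ H? Yes
(3) Inverses: for all a ∈ H, -a mod 51 ∈ H? Yes

Yes, H is a subgroup of ℤ_51


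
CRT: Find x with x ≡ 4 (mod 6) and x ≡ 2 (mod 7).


m₁ = 6, m₂ = 7, gcd = 1, so CRT applies. M = m₁·m₂ = 42
Let M₁ = M/m₁ = 7, M₂ = M/m₂ = 6
Find y₁ ≡ M₁⁻¹ (mod m₁): 7⁻¹ ≡ 1 (mod 6)
Find y₂ ≡ M₂⁻¹ (mod m₂): 6⁻¹ ≡ 6 (mod 7)
x = a₁·M₁·y₁ + a₂·M₂·y₂ = 4·7·1 + 2·6·6 = 100
Reduce mod 42: x ≡ 16
Check: 16 mod 6 = 4 ✓, 16 mod 7 = 2 ✓

x ≡ 16 (mod 42)


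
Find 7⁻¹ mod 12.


Use the extended Euclidean algorithm to write 1 = 7·s + 12·t; then s mod 12 is the inverse.
Euclidean algorithm:
  7 = 0·12 + 7
  12 = 1·7 + 5
  7 = 1·5 + 2
  5 = 2·2 + 1
  2 = 2·1 + 0
gcd(7,12) = 1
Back-substitution gives: 7·(-5) + 12·(3) = 1
So 7⁻¹ ≡ -5 ≡ 7 (mod 12)
Check: 7 × 7 = 49 ≡ 1 (mod 12) ✓

7⁻¹ ≡ 7 (mod 12)


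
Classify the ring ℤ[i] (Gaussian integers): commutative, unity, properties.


ℤ[i] is a commutative integral domain with unity 1 (in fact a Euclidean domain)
Commutative: Yes
Integral domain: Yes
Has unity: Yes

ℤ[i] (Gaussian integers): Commutative=Yes, Unity=Yes


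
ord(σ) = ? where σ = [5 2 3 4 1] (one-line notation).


Cycle decomposition: (1 5)
Cycle lengths: 2
Order = lcm(2) = 2

ord(σ) = 2


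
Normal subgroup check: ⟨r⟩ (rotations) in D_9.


H = ⟨r⟩ (rotations) in D_9
The rotation subgroup ⟨r⟩ has index 2 in D_9, so it is normal

Yes, normal subgroup


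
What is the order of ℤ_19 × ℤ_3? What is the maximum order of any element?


|ℤ_19 × ℤ_3| = 19 × 3 = 57
Max element order = lcm(19,3) = 57
Cyclic? Yes (gcd=1)

|ℤ_19×ℤ_3| = 57, max element order = 57


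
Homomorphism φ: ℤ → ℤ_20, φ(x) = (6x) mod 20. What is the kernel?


Kernel = preimage of identity
ker(φ) = {x ∈ ℤ : 6x ≡ 0 (mod 20)}. gcd(6,20) = 2, so 6x ≡ 0 (mod 20) ⟺ x ≡ 0 (mod 20/2 = 10). Hence ker(φ) = 10ℤ

ker(φ) = 10ℤ


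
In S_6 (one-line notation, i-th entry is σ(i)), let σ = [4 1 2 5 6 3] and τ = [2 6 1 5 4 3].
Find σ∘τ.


σ∘τ: apply τ first, then σ
1 →τ 2 →σ 1
2 →τ 6 →σ 3
3 →τ 1 →σ 4
4 →τ 5 →σ 6
5 →τ 4 →σ 5
6 →τ 3 →σ 2

σ∘τ = [1 3 4 6 5 2]


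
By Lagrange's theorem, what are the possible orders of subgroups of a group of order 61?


Lagrange's theorem: |H| divides |G|
|G| = 61
Divisors of 61: 1, 61

Possible subgroup orders: {1, 61}


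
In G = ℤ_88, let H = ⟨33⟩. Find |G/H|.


|⟨33⟩| = n / gcd(33, 88) = 88 / 11 = 8
H is normal (ℤ_88 is abelian).
|G/H| = |G| / |H| = 88 / 8 = 11

|G/H| = 11


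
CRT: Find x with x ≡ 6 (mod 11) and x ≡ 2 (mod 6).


m₁ = 11, m₂ = 6, gcd = 1, so CRT applies. M = m₁·m₂ = 66
Let M₁ = M/m₁ = 6, M₂ = M/m₂ = 11
Find y₁ ≡ M₁⁻¹ (mod m₁): 6⁻¹ ≡ 2 (mod 11)
Find y₂ ≡ M₂⁻¹ (mod m₂): 11⁻¹ ≡ 5 (mod 6)
x = a₁·M₁·y₁ + a₂·M₂·y₂ = 6·6·2 + 2·11·5 = 182
Reduce mod 66: x ≡ 50
Check: 50 mod 11 = 6 ✓, 50 mod 6 = 2 ✓

x ≡ 50 (mod 66)


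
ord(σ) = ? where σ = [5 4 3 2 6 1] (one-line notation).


Cycle decomposition: (1 5 6) (2 4)
Cycle lengths: 3, 2
Order = lcm(3, 2) = 6

ord(σ) = 6


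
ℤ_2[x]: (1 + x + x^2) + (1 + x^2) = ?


Add coefficients mod 2:
x^0: 1 + 1 = 0 (mod 2)
x^1: 1 + 0 = 1 (mod 2)
x^2: 1 + 1 = 0 (mod 2)
Result: x

f + g = x


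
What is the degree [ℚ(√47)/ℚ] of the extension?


√47 has minimal polynomial x² - 47 (irreducible over ℚ since 47 is squarefree)

[ℚ(√47)/ℚ] = 2


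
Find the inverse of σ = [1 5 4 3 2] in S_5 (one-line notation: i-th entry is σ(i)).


To find σ⁻¹, swap domain and range:
σ(1) = 1 → σ⁻¹(1) = 1
σ(2) = 5 → σ⁻¹(5) = 2
σ(3) = 4 → σ⁻¹(4) = 3
σ(4) = 3 → σ⁻¹(3) = 4
σ(5) = 2 → σ⁻¹(2) = 5

σ⁻¹ = [1 5 4 3 2]
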